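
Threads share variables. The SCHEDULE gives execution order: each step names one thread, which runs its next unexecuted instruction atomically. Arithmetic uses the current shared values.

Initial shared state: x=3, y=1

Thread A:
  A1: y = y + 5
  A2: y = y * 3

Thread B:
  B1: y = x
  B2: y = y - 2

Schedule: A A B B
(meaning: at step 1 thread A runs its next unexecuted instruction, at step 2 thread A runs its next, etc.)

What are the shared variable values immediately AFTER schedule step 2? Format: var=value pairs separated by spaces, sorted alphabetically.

Step 1: thread A executes A1 (y = y + 5). Shared: x=3 y=6. PCs: A@1 B@0
Step 2: thread A executes A2 (y = y * 3). Shared: x=3 y=18. PCs: A@2 B@0

Answer: x=3 y=18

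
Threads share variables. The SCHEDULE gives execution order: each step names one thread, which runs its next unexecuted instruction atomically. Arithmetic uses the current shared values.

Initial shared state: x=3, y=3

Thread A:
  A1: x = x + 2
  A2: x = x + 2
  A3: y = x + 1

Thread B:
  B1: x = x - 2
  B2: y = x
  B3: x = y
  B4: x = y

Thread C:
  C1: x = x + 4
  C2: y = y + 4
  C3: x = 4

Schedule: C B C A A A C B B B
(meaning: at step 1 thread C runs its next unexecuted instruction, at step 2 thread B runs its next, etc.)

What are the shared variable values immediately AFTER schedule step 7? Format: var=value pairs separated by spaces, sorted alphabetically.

Answer: x=4 y=10

Derivation:
Step 1: thread C executes C1 (x = x + 4). Shared: x=7 y=3. PCs: A@0 B@0 C@1
Step 2: thread B executes B1 (x = x - 2). Shared: x=5 y=3. PCs: A@0 B@1 C@1
Step 3: thread C executes C2 (y = y + 4). Shared: x=5 y=7. PCs: A@0 B@1 C@2
Step 4: thread A executes A1 (x = x + 2). Shared: x=7 y=7. PCs: A@1 B@1 C@2
Step 5: thread A executes A2 (x = x + 2). Shared: x=9 y=7. PCs: A@2 B@1 C@2
Step 6: thread A executes A3 (y = x + 1). Shared: x=9 y=10. PCs: A@3 B@1 C@2
Step 7: thread C executes C3 (x = 4). Shared: x=4 y=10. PCs: A@3 B@1 C@3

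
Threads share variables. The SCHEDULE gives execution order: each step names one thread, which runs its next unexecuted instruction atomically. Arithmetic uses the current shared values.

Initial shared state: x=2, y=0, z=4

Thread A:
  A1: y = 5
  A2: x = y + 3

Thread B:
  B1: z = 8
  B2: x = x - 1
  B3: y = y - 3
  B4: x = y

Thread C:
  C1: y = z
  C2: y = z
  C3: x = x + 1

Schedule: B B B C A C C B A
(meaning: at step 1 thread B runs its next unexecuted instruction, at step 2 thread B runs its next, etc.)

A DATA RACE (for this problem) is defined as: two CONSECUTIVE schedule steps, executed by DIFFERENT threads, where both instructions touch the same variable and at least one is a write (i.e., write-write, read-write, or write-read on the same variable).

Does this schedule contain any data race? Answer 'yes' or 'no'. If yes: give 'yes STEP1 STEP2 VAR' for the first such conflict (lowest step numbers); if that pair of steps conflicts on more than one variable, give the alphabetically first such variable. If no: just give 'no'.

Steps 1,2: same thread (B). No race.
Steps 2,3: same thread (B). No race.
Steps 3,4: B(y = y - 3) vs C(y = z). RACE on y (W-W).
Steps 4,5: C(y = z) vs A(y = 5). RACE on y (W-W).
Steps 5,6: A(y = 5) vs C(y = z). RACE on y (W-W).
Steps 6,7: same thread (C). No race.
Steps 7,8: C(x = x + 1) vs B(x = y). RACE on x (W-W).
Steps 8,9: B(x = y) vs A(x = y + 3). RACE on x (W-W).
First conflict at steps 3,4.

Answer: yes 3 4 y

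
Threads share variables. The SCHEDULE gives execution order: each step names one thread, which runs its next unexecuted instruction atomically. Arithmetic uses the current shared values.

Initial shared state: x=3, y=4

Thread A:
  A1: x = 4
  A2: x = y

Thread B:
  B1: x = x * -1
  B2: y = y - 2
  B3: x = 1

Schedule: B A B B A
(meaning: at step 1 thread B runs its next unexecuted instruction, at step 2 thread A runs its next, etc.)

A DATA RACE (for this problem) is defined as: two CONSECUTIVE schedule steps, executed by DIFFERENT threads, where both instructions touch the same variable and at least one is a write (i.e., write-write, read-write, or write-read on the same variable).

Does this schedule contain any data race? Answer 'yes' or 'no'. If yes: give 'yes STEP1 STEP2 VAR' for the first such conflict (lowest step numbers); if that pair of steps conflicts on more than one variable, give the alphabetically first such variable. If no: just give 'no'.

Answer: yes 1 2 x

Derivation:
Steps 1,2: B(x = x * -1) vs A(x = 4). RACE on x (W-W).
Steps 2,3: A(r=-,w=x) vs B(r=y,w=y). No conflict.
Steps 3,4: same thread (B). No race.
Steps 4,5: B(x = 1) vs A(x = y). RACE on x (W-W).
First conflict at steps 1,2.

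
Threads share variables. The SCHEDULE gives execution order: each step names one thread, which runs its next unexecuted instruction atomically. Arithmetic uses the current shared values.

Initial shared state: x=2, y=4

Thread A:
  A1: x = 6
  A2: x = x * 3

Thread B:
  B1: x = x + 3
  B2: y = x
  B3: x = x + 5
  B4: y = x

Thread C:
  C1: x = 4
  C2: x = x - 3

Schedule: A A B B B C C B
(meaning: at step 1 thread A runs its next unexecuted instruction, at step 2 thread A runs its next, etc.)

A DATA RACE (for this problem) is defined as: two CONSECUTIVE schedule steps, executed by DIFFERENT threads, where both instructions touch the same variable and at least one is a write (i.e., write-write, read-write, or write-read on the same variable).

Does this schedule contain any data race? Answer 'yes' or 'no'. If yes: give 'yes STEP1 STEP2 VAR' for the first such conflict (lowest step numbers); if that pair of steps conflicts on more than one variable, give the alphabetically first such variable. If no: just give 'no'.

Steps 1,2: same thread (A). No race.
Steps 2,3: A(x = x * 3) vs B(x = x + 3). RACE on x (W-W).
Steps 3,4: same thread (B). No race.
Steps 4,5: same thread (B). No race.
Steps 5,6: B(x = x + 5) vs C(x = 4). RACE on x (W-W).
Steps 6,7: same thread (C). No race.
Steps 7,8: C(x = x - 3) vs B(y = x). RACE on x (W-R).
First conflict at steps 2,3.

Answer: yes 2 3 x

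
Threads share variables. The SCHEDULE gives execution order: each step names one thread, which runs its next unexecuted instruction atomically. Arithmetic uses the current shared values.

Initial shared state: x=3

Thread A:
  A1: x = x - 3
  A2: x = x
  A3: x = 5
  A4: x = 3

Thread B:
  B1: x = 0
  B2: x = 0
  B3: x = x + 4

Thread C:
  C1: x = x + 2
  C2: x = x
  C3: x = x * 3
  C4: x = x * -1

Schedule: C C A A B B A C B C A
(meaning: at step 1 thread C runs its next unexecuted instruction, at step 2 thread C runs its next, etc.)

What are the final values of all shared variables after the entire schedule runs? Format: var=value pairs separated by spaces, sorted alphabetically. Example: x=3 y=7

Step 1: thread C executes C1 (x = x + 2). Shared: x=5. PCs: A@0 B@0 C@1
Step 2: thread C executes C2 (x = x). Shared: x=5. PCs: A@0 B@0 C@2
Step 3: thread A executes A1 (x = x - 3). Shared: x=2. PCs: A@1 B@0 C@2
Step 4: thread A executes A2 (x = x). Shared: x=2. PCs: A@2 B@0 C@2
Step 5: thread B executes B1 (x = 0). Shared: x=0. PCs: A@2 B@1 C@2
Step 6: thread B executes B2 (x = 0). Shared: x=0. PCs: A@2 B@2 C@2
Step 7: thread A executes A3 (x = 5). Shared: x=5. PCs: A@3 B@2 C@2
Step 8: thread C executes C3 (x = x * 3). Shared: x=15. PCs: A@3 B@2 C@3
Step 9: thread B executes B3 (x = x + 4). Shared: x=19. PCs: A@3 B@3 C@3
Step 10: thread C executes C4 (x = x * -1). Shared: x=-19. PCs: A@3 B@3 C@4
Step 11: thread A executes A4 (x = 3). Shared: x=3. PCs: A@4 B@3 C@4

Answer: x=3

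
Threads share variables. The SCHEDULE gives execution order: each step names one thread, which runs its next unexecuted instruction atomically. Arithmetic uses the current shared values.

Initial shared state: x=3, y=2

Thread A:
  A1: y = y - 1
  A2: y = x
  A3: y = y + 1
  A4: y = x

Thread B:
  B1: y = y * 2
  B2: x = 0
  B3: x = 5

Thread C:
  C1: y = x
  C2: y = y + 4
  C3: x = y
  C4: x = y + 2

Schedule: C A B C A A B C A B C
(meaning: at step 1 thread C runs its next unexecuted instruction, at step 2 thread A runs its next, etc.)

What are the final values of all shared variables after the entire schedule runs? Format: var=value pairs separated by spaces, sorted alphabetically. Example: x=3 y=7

Step 1: thread C executes C1 (y = x). Shared: x=3 y=3. PCs: A@0 B@0 C@1
Step 2: thread A executes A1 (y = y - 1). Shared: x=3 y=2. PCs: A@1 B@0 C@1
Step 3: thread B executes B1 (y = y * 2). Shared: x=3 y=4. PCs: A@1 B@1 C@1
Step 4: thread C executes C2 (y = y + 4). Shared: x=3 y=8. PCs: A@1 B@1 C@2
Step 5: thread A executes A2 (y = x). Shared: x=3 y=3. PCs: A@2 B@1 C@2
Step 6: thread A executes A3 (y = y + 1). Shared: x=3 y=4. PCs: A@3 B@1 C@2
Step 7: thread B executes B2 (x = 0). Shared: x=0 y=4. PCs: A@3 B@2 C@2
Step 8: thread C executes C3 (x = y). Shared: x=4 y=4. PCs: A@3 B@2 C@3
Step 9: thread A executes A4 (y = x). Shared: x=4 y=4. PCs: A@4 B@2 C@3
Step 10: thread B executes B3 (x = 5). Shared: x=5 y=4. PCs: A@4 B@3 C@3
Step 11: thread C executes C4 (x = y + 2). Shared: x=6 y=4. PCs: A@4 B@3 C@4

Answer: x=6 y=4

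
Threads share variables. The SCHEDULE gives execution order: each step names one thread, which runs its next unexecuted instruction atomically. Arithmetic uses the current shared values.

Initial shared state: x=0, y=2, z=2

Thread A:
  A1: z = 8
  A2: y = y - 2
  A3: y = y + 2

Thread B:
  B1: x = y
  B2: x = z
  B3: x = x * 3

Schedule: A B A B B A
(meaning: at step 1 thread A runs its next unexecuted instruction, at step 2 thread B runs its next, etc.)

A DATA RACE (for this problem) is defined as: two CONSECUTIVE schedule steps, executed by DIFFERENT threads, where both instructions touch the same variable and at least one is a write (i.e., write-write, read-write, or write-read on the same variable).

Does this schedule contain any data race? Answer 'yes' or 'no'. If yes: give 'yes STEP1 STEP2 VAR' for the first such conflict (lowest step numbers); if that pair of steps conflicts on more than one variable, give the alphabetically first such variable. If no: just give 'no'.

Answer: yes 2 3 y

Derivation:
Steps 1,2: A(r=-,w=z) vs B(r=y,w=x). No conflict.
Steps 2,3: B(x = y) vs A(y = y - 2). RACE on y (R-W).
Steps 3,4: A(r=y,w=y) vs B(r=z,w=x). No conflict.
Steps 4,5: same thread (B). No race.
Steps 5,6: B(r=x,w=x) vs A(r=y,w=y). No conflict.
First conflict at steps 2,3.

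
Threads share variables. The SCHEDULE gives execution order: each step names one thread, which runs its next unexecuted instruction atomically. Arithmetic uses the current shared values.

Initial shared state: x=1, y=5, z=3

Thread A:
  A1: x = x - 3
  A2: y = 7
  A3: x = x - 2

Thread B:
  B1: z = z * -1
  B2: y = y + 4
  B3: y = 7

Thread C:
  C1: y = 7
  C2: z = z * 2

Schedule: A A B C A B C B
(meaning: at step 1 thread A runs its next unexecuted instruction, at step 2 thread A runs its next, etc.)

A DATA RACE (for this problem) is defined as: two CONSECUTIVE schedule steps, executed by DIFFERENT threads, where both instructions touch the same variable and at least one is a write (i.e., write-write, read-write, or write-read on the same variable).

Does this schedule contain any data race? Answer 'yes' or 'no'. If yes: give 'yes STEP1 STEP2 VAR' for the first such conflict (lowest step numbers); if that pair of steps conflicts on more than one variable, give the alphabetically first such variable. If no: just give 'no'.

Steps 1,2: same thread (A). No race.
Steps 2,3: A(r=-,w=y) vs B(r=z,w=z). No conflict.
Steps 3,4: B(r=z,w=z) vs C(r=-,w=y). No conflict.
Steps 4,5: C(r=-,w=y) vs A(r=x,w=x). No conflict.
Steps 5,6: A(r=x,w=x) vs B(r=y,w=y). No conflict.
Steps 6,7: B(r=y,w=y) vs C(r=z,w=z). No conflict.
Steps 7,8: C(r=z,w=z) vs B(r=-,w=y). No conflict.

Answer: no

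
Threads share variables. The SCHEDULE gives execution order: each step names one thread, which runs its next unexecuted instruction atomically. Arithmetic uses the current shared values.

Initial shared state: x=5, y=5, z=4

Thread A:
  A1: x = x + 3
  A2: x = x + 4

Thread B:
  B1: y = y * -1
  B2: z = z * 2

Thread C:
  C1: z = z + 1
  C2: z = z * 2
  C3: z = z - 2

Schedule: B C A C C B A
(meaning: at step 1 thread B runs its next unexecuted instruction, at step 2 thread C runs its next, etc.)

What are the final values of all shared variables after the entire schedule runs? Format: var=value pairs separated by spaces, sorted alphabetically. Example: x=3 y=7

Answer: x=12 y=-5 z=16

Derivation:
Step 1: thread B executes B1 (y = y * -1). Shared: x=5 y=-5 z=4. PCs: A@0 B@1 C@0
Step 2: thread C executes C1 (z = z + 1). Shared: x=5 y=-5 z=5. PCs: A@0 B@1 C@1
Step 3: thread A executes A1 (x = x + 3). Shared: x=8 y=-5 z=5. PCs: A@1 B@1 C@1
Step 4: thread C executes C2 (z = z * 2). Shared: x=8 y=-5 z=10. PCs: A@1 B@1 C@2
Step 5: thread C executes C3 (z = z - 2). Shared: x=8 y=-5 z=8. PCs: A@1 B@1 C@3
Step 6: thread B executes B2 (z = z * 2). Shared: x=8 y=-5 z=16. PCs: A@1 B@2 C@3
Step 7: thread A executes A2 (x = x + 4). Shared: x=12 y=-5 z=16. PCs: A@2 B@2 C@3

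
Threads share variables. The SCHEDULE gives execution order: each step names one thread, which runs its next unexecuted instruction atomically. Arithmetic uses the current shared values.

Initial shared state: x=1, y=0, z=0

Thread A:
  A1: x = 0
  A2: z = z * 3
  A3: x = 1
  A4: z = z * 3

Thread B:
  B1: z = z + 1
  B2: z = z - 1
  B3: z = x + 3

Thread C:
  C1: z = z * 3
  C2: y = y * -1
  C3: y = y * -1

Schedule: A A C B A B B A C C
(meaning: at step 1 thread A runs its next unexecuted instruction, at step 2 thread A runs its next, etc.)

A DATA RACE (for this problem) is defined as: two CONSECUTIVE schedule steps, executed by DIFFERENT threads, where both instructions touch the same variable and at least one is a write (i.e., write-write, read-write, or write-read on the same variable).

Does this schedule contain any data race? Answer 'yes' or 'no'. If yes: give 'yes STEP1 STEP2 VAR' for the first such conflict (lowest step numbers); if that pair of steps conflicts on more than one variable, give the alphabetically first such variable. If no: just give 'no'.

Steps 1,2: same thread (A). No race.
Steps 2,3: A(z = z * 3) vs C(z = z * 3). RACE on z (W-W).
Steps 3,4: C(z = z * 3) vs B(z = z + 1). RACE on z (W-W).
Steps 4,5: B(r=z,w=z) vs A(r=-,w=x). No conflict.
Steps 5,6: A(r=-,w=x) vs B(r=z,w=z). No conflict.
Steps 6,7: same thread (B). No race.
Steps 7,8: B(z = x + 3) vs A(z = z * 3). RACE on z (W-W).
Steps 8,9: A(r=z,w=z) vs C(r=y,w=y). No conflict.
Steps 9,10: same thread (C). No race.
First conflict at steps 2,3.

Answer: yes 2 3 z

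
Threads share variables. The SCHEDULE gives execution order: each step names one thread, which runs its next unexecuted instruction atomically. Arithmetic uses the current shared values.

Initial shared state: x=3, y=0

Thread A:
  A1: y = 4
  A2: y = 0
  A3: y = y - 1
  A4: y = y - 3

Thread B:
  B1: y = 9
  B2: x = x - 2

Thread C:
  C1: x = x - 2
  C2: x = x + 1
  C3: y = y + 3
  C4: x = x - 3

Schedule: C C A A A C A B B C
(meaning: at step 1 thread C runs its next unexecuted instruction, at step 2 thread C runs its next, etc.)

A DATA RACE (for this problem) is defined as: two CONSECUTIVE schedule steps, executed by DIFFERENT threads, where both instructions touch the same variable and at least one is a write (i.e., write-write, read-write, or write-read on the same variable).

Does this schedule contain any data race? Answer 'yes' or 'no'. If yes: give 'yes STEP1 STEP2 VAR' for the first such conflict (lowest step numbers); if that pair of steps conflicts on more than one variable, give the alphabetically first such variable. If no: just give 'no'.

Answer: yes 5 6 y

Derivation:
Steps 1,2: same thread (C). No race.
Steps 2,3: C(r=x,w=x) vs A(r=-,w=y). No conflict.
Steps 3,4: same thread (A). No race.
Steps 4,5: same thread (A). No race.
Steps 5,6: A(y = y - 1) vs C(y = y + 3). RACE on y (W-W).
Steps 6,7: C(y = y + 3) vs A(y = y - 3). RACE on y (W-W).
Steps 7,8: A(y = y - 3) vs B(y = 9). RACE on y (W-W).
Steps 8,9: same thread (B). No race.
Steps 9,10: B(x = x - 2) vs C(x = x - 3). RACE on x (W-W).
First conflict at steps 5,6.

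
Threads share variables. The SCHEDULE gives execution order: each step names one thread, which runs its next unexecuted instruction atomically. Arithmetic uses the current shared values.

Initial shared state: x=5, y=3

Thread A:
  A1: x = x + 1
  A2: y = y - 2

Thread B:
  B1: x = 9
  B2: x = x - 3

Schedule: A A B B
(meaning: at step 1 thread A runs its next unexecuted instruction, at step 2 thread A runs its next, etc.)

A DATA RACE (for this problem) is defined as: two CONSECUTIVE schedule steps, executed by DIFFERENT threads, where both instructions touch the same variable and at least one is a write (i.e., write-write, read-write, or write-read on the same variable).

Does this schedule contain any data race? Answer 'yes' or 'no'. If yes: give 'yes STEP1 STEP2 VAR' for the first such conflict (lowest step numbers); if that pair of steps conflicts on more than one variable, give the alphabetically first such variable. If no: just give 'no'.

Answer: no

Derivation:
Steps 1,2: same thread (A). No race.
Steps 2,3: A(r=y,w=y) vs B(r=-,w=x). No conflict.
Steps 3,4: same thread (B). No race.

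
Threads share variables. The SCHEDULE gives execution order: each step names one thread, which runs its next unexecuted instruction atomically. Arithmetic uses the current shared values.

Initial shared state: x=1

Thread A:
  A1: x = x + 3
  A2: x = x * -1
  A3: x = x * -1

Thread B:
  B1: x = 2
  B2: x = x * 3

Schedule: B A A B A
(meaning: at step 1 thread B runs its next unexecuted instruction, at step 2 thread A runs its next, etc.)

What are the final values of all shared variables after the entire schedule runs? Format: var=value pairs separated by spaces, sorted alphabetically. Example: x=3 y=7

Step 1: thread B executes B1 (x = 2). Shared: x=2. PCs: A@0 B@1
Step 2: thread A executes A1 (x = x + 3). Shared: x=5. PCs: A@1 B@1
Step 3: thread A executes A2 (x = x * -1). Shared: x=-5. PCs: A@2 B@1
Step 4: thread B executes B2 (x = x * 3). Shared: x=-15. PCs: A@2 B@2
Step 5: thread A executes A3 (x = x * -1). Shared: x=15. PCs: A@3 B@2

Answer: x=15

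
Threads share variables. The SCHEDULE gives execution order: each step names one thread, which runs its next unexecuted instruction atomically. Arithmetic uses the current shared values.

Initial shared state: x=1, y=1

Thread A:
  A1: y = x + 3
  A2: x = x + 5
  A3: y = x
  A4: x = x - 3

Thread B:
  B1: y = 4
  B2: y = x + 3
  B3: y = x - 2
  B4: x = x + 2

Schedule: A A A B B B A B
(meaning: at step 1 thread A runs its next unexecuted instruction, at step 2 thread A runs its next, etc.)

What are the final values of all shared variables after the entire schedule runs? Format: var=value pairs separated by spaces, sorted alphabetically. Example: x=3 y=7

Step 1: thread A executes A1 (y = x + 3). Shared: x=1 y=4. PCs: A@1 B@0
Step 2: thread A executes A2 (x = x + 5). Shared: x=6 y=4. PCs: A@2 B@0
Step 3: thread A executes A3 (y = x). Shared: x=6 y=6. PCs: A@3 B@0
Step 4: thread B executes B1 (y = 4). Shared: x=6 y=4. PCs: A@3 B@1
Step 5: thread B executes B2 (y = x + 3). Shared: x=6 y=9. PCs: A@3 B@2
Step 6: thread B executes B3 (y = x - 2). Shared: x=6 y=4. PCs: A@3 B@3
Step 7: thread A executes A4 (x = x - 3). Shared: x=3 y=4. PCs: A@4 B@3
Step 8: thread B executes B4 (x = x + 2). Shared: x=5 y=4. PCs: A@4 B@4

Answer: x=5 y=4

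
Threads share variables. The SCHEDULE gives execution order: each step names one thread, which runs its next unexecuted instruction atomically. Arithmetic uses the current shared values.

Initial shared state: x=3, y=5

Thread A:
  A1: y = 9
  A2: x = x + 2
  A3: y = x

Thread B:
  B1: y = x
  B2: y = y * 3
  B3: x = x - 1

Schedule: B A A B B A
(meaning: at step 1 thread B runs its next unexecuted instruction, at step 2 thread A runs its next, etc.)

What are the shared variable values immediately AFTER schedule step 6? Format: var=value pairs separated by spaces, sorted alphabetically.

Answer: x=4 y=4

Derivation:
Step 1: thread B executes B1 (y = x). Shared: x=3 y=3. PCs: A@0 B@1
Step 2: thread A executes A1 (y = 9). Shared: x=3 y=9. PCs: A@1 B@1
Step 3: thread A executes A2 (x = x + 2). Shared: x=5 y=9. PCs: A@2 B@1
Step 4: thread B executes B2 (y = y * 3). Shared: x=5 y=27. PCs: A@2 B@2
Step 5: thread B executes B3 (x = x - 1). Shared: x=4 y=27. PCs: A@2 B@3
Step 6: thread A executes A3 (y = x). Shared: x=4 y=4. PCs: A@3 B@3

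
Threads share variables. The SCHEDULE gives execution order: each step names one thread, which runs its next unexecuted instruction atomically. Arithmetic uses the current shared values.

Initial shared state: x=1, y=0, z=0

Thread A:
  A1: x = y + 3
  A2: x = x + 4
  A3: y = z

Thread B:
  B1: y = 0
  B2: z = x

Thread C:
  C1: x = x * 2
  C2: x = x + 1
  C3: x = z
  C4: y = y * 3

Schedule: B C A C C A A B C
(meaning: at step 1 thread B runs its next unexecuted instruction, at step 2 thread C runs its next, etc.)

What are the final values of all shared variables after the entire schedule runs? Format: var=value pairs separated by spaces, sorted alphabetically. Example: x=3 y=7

Answer: x=4 y=0 z=4

Derivation:
Step 1: thread B executes B1 (y = 0). Shared: x=1 y=0 z=0. PCs: A@0 B@1 C@0
Step 2: thread C executes C1 (x = x * 2). Shared: x=2 y=0 z=0. PCs: A@0 B@1 C@1
Step 3: thread A executes A1 (x = y + 3). Shared: x=3 y=0 z=0. PCs: A@1 B@1 C@1
Step 4: thread C executes C2 (x = x + 1). Shared: x=4 y=0 z=0. PCs: A@1 B@1 C@2
Step 5: thread C executes C3 (x = z). Shared: x=0 y=0 z=0. PCs: A@1 B@1 C@3
Step 6: thread A executes A2 (x = x + 4). Shared: x=4 y=0 z=0. PCs: A@2 B@1 C@3
Step 7: thread A executes A3 (y = z). Shared: x=4 y=0 z=0. PCs: A@3 B@1 C@3
Step 8: thread B executes B2 (z = x). Shared: x=4 y=0 z=4. PCs: A@3 B@2 C@3
Step 9: thread C executes C4 (y = y * 3). Shared: x=4 y=0 z=4. PCs: A@3 B@2 C@4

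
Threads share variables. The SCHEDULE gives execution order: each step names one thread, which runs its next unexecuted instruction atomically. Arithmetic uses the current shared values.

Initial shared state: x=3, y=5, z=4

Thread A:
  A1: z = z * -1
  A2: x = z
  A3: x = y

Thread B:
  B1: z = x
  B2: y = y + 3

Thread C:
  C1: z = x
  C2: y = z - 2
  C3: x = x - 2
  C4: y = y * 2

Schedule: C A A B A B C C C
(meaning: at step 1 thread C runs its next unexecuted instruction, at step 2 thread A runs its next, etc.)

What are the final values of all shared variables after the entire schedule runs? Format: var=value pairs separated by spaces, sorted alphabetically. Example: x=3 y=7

Answer: x=3 y=-10 z=-3

Derivation:
Step 1: thread C executes C1 (z = x). Shared: x=3 y=5 z=3. PCs: A@0 B@0 C@1
Step 2: thread A executes A1 (z = z * -1). Shared: x=3 y=5 z=-3. PCs: A@1 B@0 C@1
Step 3: thread A executes A2 (x = z). Shared: x=-3 y=5 z=-3. PCs: A@2 B@0 C@1
Step 4: thread B executes B1 (z = x). Shared: x=-3 y=5 z=-3. PCs: A@2 B@1 C@1
Step 5: thread A executes A3 (x = y). Shared: x=5 y=5 z=-3. PCs: A@3 B@1 C@1
Step 6: thread B executes B2 (y = y + 3). Shared: x=5 y=8 z=-3. PCs: A@3 B@2 C@1
Step 7: thread C executes C2 (y = z - 2). Shared: x=5 y=-5 z=-3. PCs: A@3 B@2 C@2
Step 8: thread C executes C3 (x = x - 2). Shared: x=3 y=-5 z=-3. PCs: A@3 B@2 C@3
Step 9: thread C executes C4 (y = y * 2). Shared: x=3 y=-10 z=-3. PCs: A@3 B@2 C@4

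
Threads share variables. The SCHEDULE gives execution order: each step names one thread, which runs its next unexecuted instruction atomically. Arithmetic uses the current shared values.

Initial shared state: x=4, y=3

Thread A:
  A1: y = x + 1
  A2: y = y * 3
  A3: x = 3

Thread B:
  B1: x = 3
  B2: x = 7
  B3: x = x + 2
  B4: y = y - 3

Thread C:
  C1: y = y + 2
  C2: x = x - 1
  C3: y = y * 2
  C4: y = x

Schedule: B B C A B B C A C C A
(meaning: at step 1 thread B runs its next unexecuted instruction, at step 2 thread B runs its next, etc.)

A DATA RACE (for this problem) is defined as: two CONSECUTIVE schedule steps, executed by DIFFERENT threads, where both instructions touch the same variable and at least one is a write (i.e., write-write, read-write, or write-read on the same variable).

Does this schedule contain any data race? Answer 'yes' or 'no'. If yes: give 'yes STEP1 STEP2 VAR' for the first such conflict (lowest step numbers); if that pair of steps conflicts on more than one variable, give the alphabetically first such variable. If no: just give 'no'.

Steps 1,2: same thread (B). No race.
Steps 2,3: B(r=-,w=x) vs C(r=y,w=y). No conflict.
Steps 3,4: C(y = y + 2) vs A(y = x + 1). RACE on y (W-W).
Steps 4,5: A(y = x + 1) vs B(x = x + 2). RACE on x (R-W).
Steps 5,6: same thread (B). No race.
Steps 6,7: B(r=y,w=y) vs C(r=x,w=x). No conflict.
Steps 7,8: C(r=x,w=x) vs A(r=y,w=y). No conflict.
Steps 8,9: A(y = y * 3) vs C(y = y * 2). RACE on y (W-W).
Steps 9,10: same thread (C). No race.
Steps 10,11: C(y = x) vs A(x = 3). RACE on x (R-W).
First conflict at steps 3,4.

Answer: yes 3 4 y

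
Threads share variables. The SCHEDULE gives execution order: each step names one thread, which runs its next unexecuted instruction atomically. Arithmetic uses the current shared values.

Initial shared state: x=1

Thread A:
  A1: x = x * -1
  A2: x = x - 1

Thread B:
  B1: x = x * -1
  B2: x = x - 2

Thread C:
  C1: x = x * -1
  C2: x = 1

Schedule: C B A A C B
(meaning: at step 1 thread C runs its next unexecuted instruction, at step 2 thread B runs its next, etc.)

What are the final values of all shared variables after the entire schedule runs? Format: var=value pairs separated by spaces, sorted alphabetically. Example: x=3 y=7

Answer: x=-1

Derivation:
Step 1: thread C executes C1 (x = x * -1). Shared: x=-1. PCs: A@0 B@0 C@1
Step 2: thread B executes B1 (x = x * -1). Shared: x=1. PCs: A@0 B@1 C@1
Step 3: thread A executes A1 (x = x * -1). Shared: x=-1. PCs: A@1 B@1 C@1
Step 4: thread A executes A2 (x = x - 1). Shared: x=-2. PCs: A@2 B@1 C@1
Step 5: thread C executes C2 (x = 1). Shared: x=1. PCs: A@2 B@1 C@2
Step 6: thread B executes B2 (x = x - 2). Shared: x=-1. PCs: A@2 B@2 C@2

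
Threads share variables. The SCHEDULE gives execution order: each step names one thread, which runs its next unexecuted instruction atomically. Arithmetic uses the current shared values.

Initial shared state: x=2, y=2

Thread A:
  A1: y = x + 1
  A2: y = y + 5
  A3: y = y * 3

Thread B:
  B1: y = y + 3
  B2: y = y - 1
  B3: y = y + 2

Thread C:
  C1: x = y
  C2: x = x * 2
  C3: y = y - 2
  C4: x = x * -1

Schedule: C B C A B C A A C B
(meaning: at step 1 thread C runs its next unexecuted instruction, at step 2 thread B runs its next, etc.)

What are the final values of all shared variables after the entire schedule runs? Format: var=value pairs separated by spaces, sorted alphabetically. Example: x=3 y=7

Answer: x=-4 y=23

Derivation:
Step 1: thread C executes C1 (x = y). Shared: x=2 y=2. PCs: A@0 B@0 C@1
Step 2: thread B executes B1 (y = y + 3). Shared: x=2 y=5. PCs: A@0 B@1 C@1
Step 3: thread C executes C2 (x = x * 2). Shared: x=4 y=5. PCs: A@0 B@1 C@2
Step 4: thread A executes A1 (y = x + 1). Shared: x=4 y=5. PCs: A@1 B@1 C@2
Step 5: thread B executes B2 (y = y - 1). Shared: x=4 y=4. PCs: A@1 B@2 C@2
Step 6: thread C executes C3 (y = y - 2). Shared: x=4 y=2. PCs: A@1 B@2 C@3
Step 7: thread A executes A2 (y = y + 5). Shared: x=4 y=7. PCs: A@2 B@2 C@3
Step 8: thread A executes A3 (y = y * 3). Shared: x=4 y=21. PCs: A@3 B@2 C@3
Step 9: thread C executes C4 (x = x * -1). Shared: x=-4 y=21. PCs: A@3 B@2 C@4
Step 10: thread B executes B3 (y = y + 2). Shared: x=-4 y=23. PCs: A@3 B@3 C@4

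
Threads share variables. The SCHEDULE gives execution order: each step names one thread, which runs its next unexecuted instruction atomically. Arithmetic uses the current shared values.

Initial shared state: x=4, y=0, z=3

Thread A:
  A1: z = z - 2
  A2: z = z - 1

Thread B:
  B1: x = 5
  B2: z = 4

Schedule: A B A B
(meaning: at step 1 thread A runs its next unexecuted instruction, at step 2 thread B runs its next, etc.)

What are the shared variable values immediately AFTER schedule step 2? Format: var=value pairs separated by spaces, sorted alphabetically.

Step 1: thread A executes A1 (z = z - 2). Shared: x=4 y=0 z=1. PCs: A@1 B@0
Step 2: thread B executes B1 (x = 5). Shared: x=5 y=0 z=1. PCs: A@1 B@1

Answer: x=5 y=0 z=1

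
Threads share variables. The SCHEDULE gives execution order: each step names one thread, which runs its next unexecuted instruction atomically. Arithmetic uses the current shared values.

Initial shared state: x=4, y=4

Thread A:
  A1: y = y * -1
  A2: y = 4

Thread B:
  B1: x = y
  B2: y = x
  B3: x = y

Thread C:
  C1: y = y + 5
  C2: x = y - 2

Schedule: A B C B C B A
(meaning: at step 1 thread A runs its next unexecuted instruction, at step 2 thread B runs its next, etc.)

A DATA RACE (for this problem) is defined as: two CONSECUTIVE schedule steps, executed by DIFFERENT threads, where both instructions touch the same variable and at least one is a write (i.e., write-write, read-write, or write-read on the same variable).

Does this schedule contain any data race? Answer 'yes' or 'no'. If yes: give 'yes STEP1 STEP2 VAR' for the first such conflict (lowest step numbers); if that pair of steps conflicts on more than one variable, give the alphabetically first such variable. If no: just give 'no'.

Answer: yes 1 2 y

Derivation:
Steps 1,2: A(y = y * -1) vs B(x = y). RACE on y (W-R).
Steps 2,3: B(x = y) vs C(y = y + 5). RACE on y (R-W).
Steps 3,4: C(y = y + 5) vs B(y = x). RACE on y (W-W).
Steps 4,5: B(y = x) vs C(x = y - 2). RACE on x (R-W), y (W-R). Multiple vars; alphabetically first is x.
Steps 5,6: C(x = y - 2) vs B(x = y). RACE on x (W-W).
Steps 6,7: B(x = y) vs A(y = 4). RACE on y (R-W).
First conflict at steps 1,2.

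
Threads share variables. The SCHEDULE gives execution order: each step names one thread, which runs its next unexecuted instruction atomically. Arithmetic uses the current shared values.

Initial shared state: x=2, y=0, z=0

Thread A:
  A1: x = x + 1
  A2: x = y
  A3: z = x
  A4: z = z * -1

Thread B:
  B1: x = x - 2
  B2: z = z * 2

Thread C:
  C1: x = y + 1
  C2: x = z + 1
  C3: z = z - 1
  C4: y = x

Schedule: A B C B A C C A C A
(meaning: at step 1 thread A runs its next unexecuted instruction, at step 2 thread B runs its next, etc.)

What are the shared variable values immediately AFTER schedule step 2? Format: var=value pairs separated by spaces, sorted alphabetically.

Answer: x=1 y=0 z=0

Derivation:
Step 1: thread A executes A1 (x = x + 1). Shared: x=3 y=0 z=0. PCs: A@1 B@0 C@0
Step 2: thread B executes B1 (x = x - 2). Shared: x=1 y=0 z=0. PCs: A@1 B@1 C@0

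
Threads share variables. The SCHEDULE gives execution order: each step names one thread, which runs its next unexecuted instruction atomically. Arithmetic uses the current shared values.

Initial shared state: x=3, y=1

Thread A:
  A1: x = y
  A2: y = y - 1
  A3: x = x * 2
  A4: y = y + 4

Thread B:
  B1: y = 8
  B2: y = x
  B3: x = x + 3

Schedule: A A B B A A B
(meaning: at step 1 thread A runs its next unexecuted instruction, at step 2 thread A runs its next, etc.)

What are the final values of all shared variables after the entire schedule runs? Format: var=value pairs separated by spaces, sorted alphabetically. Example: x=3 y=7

Step 1: thread A executes A1 (x = y). Shared: x=1 y=1. PCs: A@1 B@0
Step 2: thread A executes A2 (y = y - 1). Shared: x=1 y=0. PCs: A@2 B@0
Step 3: thread B executes B1 (y = 8). Shared: x=1 y=8. PCs: A@2 B@1
Step 4: thread B executes B2 (y = x). Shared: x=1 y=1. PCs: A@2 B@2
Step 5: thread A executes A3 (x = x * 2). Shared: x=2 y=1. PCs: A@3 B@2
Step 6: thread A executes A4 (y = y + 4). Shared: x=2 y=5. PCs: A@4 B@2
Step 7: thread B executes B3 (x = x + 3). Shared: x=5 y=5. PCs: A@4 B@3

Answer: x=5 y=5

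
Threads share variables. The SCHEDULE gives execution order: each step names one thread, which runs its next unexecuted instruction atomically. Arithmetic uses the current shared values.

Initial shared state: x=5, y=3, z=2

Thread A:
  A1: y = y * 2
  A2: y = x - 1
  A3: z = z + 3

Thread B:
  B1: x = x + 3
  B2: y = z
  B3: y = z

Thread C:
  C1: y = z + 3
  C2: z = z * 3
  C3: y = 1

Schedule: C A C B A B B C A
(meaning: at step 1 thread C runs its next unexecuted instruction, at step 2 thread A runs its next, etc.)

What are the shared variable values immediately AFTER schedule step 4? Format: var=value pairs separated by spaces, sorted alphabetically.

Answer: x=8 y=10 z=6

Derivation:
Step 1: thread C executes C1 (y = z + 3). Shared: x=5 y=5 z=2. PCs: A@0 B@0 C@1
Step 2: thread A executes A1 (y = y * 2). Shared: x=5 y=10 z=2. PCs: A@1 B@0 C@1
Step 3: thread C executes C2 (z = z * 3). Shared: x=5 y=10 z=6. PCs: A@1 B@0 C@2
Step 4: thread B executes B1 (x = x + 3). Shared: x=8 y=10 z=6. PCs: A@1 B@1 C@2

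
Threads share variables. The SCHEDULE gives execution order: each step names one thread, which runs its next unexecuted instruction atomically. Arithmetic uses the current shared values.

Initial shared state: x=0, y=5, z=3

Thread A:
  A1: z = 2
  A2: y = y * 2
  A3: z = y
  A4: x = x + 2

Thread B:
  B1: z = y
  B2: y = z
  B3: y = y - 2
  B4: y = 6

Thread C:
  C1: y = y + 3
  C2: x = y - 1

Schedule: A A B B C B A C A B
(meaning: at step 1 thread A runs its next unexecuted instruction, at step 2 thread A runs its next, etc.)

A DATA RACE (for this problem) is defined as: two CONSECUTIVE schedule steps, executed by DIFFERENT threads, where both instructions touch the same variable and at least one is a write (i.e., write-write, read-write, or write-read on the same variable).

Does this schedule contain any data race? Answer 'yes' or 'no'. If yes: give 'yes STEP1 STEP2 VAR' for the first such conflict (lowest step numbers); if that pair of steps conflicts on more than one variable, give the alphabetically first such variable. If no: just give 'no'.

Answer: yes 2 3 y

Derivation:
Steps 1,2: same thread (A). No race.
Steps 2,3: A(y = y * 2) vs B(z = y). RACE on y (W-R).
Steps 3,4: same thread (B). No race.
Steps 4,5: B(y = z) vs C(y = y + 3). RACE on y (W-W).
Steps 5,6: C(y = y + 3) vs B(y = y - 2). RACE on y (W-W).
Steps 6,7: B(y = y - 2) vs A(z = y). RACE on y (W-R).
Steps 7,8: A(r=y,w=z) vs C(r=y,w=x). No conflict.
Steps 8,9: C(x = y - 1) vs A(x = x + 2). RACE on x (W-W).
Steps 9,10: A(r=x,w=x) vs B(r=-,w=y). No conflict.
First conflict at steps 2,3.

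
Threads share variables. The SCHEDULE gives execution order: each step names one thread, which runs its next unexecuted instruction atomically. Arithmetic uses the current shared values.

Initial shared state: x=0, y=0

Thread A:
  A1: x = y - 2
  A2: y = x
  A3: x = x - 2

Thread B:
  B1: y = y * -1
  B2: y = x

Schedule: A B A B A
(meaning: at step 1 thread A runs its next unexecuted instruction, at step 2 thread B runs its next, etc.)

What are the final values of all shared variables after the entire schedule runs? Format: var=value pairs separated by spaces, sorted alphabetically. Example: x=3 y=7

Step 1: thread A executes A1 (x = y - 2). Shared: x=-2 y=0. PCs: A@1 B@0
Step 2: thread B executes B1 (y = y * -1). Shared: x=-2 y=0. PCs: A@1 B@1
Step 3: thread A executes A2 (y = x). Shared: x=-2 y=-2. PCs: A@2 B@1
Step 4: thread B executes B2 (y = x). Shared: x=-2 y=-2. PCs: A@2 B@2
Step 5: thread A executes A3 (x = x - 2). Shared: x=-4 y=-2. PCs: A@3 B@2

Answer: x=-4 y=-2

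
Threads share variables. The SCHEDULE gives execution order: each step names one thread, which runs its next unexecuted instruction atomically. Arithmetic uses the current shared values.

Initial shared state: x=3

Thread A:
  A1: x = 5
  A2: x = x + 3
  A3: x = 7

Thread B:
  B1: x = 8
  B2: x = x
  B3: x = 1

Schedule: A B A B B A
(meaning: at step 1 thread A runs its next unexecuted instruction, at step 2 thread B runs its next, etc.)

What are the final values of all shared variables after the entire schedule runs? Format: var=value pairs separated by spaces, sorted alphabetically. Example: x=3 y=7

Step 1: thread A executes A1 (x = 5). Shared: x=5. PCs: A@1 B@0
Step 2: thread B executes B1 (x = 8). Shared: x=8. PCs: A@1 B@1
Step 3: thread A executes A2 (x = x + 3). Shared: x=11. PCs: A@2 B@1
Step 4: thread B executes B2 (x = x). Shared: x=11. PCs: A@2 B@2
Step 5: thread B executes B3 (x = 1). Shared: x=1. PCs: A@2 B@3
Step 6: thread A executes A3 (x = 7). Shared: x=7. PCs: A@3 B@3

Answer: x=7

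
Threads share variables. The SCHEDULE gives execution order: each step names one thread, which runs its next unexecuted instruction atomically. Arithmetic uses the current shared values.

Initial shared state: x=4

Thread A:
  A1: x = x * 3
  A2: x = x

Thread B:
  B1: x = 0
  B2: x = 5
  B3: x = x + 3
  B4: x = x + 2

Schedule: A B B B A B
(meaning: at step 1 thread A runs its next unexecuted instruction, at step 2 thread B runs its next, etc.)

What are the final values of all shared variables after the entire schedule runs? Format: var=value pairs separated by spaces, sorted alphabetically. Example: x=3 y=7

Answer: x=10

Derivation:
Step 1: thread A executes A1 (x = x * 3). Shared: x=12. PCs: A@1 B@0
Step 2: thread B executes B1 (x = 0). Shared: x=0. PCs: A@1 B@1
Step 3: thread B executes B2 (x = 5). Shared: x=5. PCs: A@1 B@2
Step 4: thread B executes B3 (x = x + 3). Shared: x=8. PCs: A@1 B@3
Step 5: thread A executes A2 (x = x). Shared: x=8. PCs: A@2 B@3
Step 6: thread B executes B4 (x = x + 2). Shared: x=10. PCs: A@2 B@4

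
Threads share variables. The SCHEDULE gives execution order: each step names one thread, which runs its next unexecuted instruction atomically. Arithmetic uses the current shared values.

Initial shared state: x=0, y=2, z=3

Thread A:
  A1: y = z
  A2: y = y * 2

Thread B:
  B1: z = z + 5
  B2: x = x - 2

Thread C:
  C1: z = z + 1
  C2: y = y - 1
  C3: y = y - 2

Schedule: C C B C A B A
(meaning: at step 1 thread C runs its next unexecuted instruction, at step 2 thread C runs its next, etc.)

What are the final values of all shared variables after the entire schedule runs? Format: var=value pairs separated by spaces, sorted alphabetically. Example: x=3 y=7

Answer: x=-2 y=18 z=9

Derivation:
Step 1: thread C executes C1 (z = z + 1). Shared: x=0 y=2 z=4. PCs: A@0 B@0 C@1
Step 2: thread C executes C2 (y = y - 1). Shared: x=0 y=1 z=4. PCs: A@0 B@0 C@2
Step 3: thread B executes B1 (z = z + 5). Shared: x=0 y=1 z=9. PCs: A@0 B@1 C@2
Step 4: thread C executes C3 (y = y - 2). Shared: x=0 y=-1 z=9. PCs: A@0 B@1 C@3
Step 5: thread A executes A1 (y = z). Shared: x=0 y=9 z=9. PCs: A@1 B@1 C@3
Step 6: thread B executes B2 (x = x - 2). Shared: x=-2 y=9 z=9. PCs: A@1 B@2 C@3
Step 7: thread A executes A2 (y = y * 2). Shared: x=-2 y=18 z=9. PCs: A@2 B@2 C@3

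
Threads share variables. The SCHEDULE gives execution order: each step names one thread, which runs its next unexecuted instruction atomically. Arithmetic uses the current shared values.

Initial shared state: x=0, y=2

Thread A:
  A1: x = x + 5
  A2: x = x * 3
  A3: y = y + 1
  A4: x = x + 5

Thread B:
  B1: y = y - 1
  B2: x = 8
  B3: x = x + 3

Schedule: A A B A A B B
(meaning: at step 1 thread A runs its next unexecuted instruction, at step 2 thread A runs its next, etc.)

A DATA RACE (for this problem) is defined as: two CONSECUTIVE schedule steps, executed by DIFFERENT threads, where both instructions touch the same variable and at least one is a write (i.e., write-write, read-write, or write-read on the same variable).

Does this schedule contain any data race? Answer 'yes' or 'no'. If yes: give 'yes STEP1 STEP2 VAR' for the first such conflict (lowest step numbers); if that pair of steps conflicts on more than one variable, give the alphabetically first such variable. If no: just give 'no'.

Answer: yes 3 4 y

Derivation:
Steps 1,2: same thread (A). No race.
Steps 2,3: A(r=x,w=x) vs B(r=y,w=y). No conflict.
Steps 3,4: B(y = y - 1) vs A(y = y + 1). RACE on y (W-W).
Steps 4,5: same thread (A). No race.
Steps 5,6: A(x = x + 5) vs B(x = 8). RACE on x (W-W).
Steps 6,7: same thread (B). No race.
First conflict at steps 3,4.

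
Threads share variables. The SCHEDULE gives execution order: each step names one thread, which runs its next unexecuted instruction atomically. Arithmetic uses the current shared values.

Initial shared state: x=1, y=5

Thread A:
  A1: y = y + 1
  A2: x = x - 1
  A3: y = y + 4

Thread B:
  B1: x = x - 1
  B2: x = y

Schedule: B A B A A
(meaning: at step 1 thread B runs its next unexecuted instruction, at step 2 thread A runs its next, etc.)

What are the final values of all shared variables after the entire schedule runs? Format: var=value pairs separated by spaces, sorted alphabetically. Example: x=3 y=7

Step 1: thread B executes B1 (x = x - 1). Shared: x=0 y=5. PCs: A@0 B@1
Step 2: thread A executes A1 (y = y + 1). Shared: x=0 y=6. PCs: A@1 B@1
Step 3: thread B executes B2 (x = y). Shared: x=6 y=6. PCs: A@1 B@2
Step 4: thread A executes A2 (x = x - 1). Shared: x=5 y=6. PCs: A@2 B@2
Step 5: thread A executes A3 (y = y + 4). Shared: x=5 y=10. PCs: A@3 B@2

Answer: x=5 y=10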